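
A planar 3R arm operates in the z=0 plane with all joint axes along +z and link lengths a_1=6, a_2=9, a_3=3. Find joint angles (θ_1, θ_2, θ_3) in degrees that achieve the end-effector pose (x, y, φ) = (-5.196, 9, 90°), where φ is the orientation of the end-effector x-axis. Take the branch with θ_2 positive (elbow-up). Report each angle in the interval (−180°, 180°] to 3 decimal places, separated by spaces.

51.785 120.001 -81.786

wrist centre = target − a_3·(cos φ, sin φ) = (-5.1960, 6.0000)
cos θ_2 = (62.9984−6²−9²)/(2·6·9) = -0.5000; θ_2 = 120.0010° (elbow-up)
β = atan2(6.0000,-5.1960) = 130.8926°; ψ = atan2(7.7942,1.4999) = 79.1074°
θ_1 = β − ψ = 51.7851°
θ_3 = φ − θ_1 − θ_2 = -81.7861° (wrapped to (-180°,180°])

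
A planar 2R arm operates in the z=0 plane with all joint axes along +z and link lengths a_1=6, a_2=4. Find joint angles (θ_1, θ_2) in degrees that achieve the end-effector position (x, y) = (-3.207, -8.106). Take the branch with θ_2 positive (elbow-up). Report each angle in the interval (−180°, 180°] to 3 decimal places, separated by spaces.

cos θ_2 = (75.9921−6²−4²)/(2·6·4) = 0.4998; θ_2 = 60.0109° (elbow-up)
β = atan2(-8.1060,-3.2070) = -111.5854°; ψ = atan2(3.4645,7.9993) = 23.4172°
θ_1 = β − ψ = -135.0026°

-135.003 60.011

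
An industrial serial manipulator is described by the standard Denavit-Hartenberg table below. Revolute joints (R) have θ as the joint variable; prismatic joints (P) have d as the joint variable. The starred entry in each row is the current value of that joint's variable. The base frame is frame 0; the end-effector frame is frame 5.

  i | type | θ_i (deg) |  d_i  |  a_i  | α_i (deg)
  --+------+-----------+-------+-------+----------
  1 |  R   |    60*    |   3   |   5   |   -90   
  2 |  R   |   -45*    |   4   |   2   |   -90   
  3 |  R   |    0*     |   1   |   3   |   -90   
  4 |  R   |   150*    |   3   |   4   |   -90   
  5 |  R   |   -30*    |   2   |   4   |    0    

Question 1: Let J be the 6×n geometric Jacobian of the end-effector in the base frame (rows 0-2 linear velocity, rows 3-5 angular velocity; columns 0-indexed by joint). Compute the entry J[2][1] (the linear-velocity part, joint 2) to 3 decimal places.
2.449

axis z_1 = (-0.8660,0.5000,0.0000); lever o_n−o_1 = (-0.3587,-2.6213,-1.0353)
cross product → J_v[:, 1] = (-0.5176,-0.8966,2.4495)
J_ω[:, 1] = z_1
entry J[2][1] = 2.4495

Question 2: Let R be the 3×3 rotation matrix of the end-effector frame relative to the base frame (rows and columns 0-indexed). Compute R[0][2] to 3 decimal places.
0.129

End-effector z-axis (col 2 of R) = (0.1294,0.2241,-0.9659)
R[0][2] = 0.1294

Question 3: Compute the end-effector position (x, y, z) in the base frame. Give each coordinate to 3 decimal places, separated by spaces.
2.141 1.709 1.965

after link 1: o_1 = (2.5000, 4.3301, 3.0000)
after link 2: o_2 = (-0.2570, 7.5549, 4.4142)
after link 3: o_3 = (1.1572, 10.0044, 5.8284)
after link 4: o_4 = (1.8234, 5.1583, 4.7932)
after link 5: o_5 = (2.1413, 1.7088, 1.9647)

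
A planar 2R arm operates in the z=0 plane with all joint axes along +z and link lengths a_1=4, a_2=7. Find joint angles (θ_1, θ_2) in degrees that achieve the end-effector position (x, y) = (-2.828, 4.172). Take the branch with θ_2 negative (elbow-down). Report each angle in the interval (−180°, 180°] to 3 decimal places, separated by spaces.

-135.009 -134.998

cos θ_2 = (25.4032−4²−7²)/(2·4·7) = -0.7071; θ_2 = -134.9983° (elbow-down)
β = atan2(4.1720,-2.8280) = 124.1315°; ψ = atan2(-4.9499,-0.9496) = -100.8599°
θ_1 = β − ψ = 224.9913°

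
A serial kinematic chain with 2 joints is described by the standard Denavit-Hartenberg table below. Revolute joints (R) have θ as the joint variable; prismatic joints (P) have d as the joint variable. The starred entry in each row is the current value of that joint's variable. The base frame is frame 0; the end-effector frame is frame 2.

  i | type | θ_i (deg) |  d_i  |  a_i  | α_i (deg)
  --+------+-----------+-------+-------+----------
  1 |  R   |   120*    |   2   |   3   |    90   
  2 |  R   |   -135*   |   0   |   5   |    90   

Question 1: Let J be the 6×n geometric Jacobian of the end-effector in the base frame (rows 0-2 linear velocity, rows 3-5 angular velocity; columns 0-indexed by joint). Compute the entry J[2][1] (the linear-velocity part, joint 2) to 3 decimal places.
axis z_1 = (0.8660,0.5000,0.0000); lever o_n−o_1 = (1.7678,-3.0619,-3.5355)
cross product → J_v[:, 1] = (-1.7678,3.0619,-3.5355)
J_ω[:, 1] = z_1
entry J[2][1] = -3.5355

-3.536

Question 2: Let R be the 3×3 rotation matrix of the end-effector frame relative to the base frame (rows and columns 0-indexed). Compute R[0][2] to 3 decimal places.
End-effector z-axis (col 2 of R) = (0.3536,-0.6124,0.7071)
R[0][2] = 0.3536

0.354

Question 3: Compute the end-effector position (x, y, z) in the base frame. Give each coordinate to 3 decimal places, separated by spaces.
after link 1: o_1 = (-1.5000, 2.5981, 2.0000)
after link 2: o_2 = (0.2678, -0.4638, -1.5355)

0.268 -0.464 -1.536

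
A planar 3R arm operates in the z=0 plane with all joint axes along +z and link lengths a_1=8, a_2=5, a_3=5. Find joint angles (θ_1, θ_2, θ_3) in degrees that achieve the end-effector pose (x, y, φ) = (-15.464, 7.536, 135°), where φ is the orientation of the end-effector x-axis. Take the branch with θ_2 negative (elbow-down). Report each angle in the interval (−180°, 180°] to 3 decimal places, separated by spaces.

172.916 -29.986 -7.931

wrist centre = target − a_3·(cos φ, sin φ) = (-11.9285, 4.0005)
cos θ_2 = (158.2920−8²−5²)/(2·8·5) = 0.8662; θ_2 = -29.9857° (elbow-down)
β = atan2(4.0005,-11.9285) = 161.4600°; ψ = atan2(-2.4989,12.3308) = -11.4563°
θ_1 = β − ψ = 172.9163°
θ_3 = φ − θ_1 − θ_2 = -7.9306° (wrapped to (-180°,180°])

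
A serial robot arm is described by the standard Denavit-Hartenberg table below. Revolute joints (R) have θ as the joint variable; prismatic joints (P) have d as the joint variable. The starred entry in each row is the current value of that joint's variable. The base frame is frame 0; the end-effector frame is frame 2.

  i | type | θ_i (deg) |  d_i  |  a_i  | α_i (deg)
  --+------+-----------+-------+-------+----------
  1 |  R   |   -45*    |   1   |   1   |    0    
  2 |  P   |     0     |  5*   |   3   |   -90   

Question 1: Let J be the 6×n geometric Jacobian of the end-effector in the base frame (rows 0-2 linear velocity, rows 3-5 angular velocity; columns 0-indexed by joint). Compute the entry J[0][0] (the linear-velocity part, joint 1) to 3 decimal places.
axis z_0 = ẑ; lever o_n−o_0 = (2.8284,-2.8284,6.0000)
cross product → J_v[:, 0] = (2.8284,2.8284,-0.0000)
J_ω[:, 0] = z_0
entry J[0][0] = 2.8284

2.828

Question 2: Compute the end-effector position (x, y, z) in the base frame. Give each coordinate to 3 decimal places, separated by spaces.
after link 1: o_1 = (0.7071, -0.7071, 1.0000)
after link 2: o_2 = (2.8284, -2.8284, 6.0000)

2.828 -2.828 6.000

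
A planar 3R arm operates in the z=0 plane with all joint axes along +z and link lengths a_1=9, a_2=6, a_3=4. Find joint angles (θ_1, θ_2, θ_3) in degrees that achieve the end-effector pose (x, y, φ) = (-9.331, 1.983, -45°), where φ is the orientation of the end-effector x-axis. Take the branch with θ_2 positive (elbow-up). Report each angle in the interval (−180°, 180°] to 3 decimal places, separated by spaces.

wrist centre = target − a_3·(cos φ, sin φ) = (-12.1594, 4.8114)
cos θ_2 = (171.0015−9²−6²)/(2·9·6) = 0.5000; θ_2 = 59.9991° (elbow-up)
β = atan2(4.8114,-12.1594) = 158.4115°; ψ = atan2(5.1961,12.0001) = 23.4129°
θ_1 = β − ψ = 134.9986°
θ_3 = φ − θ_1 − θ_2 = 120.0023° (wrapped to (-180°,180°])

134.999 59.999 120.002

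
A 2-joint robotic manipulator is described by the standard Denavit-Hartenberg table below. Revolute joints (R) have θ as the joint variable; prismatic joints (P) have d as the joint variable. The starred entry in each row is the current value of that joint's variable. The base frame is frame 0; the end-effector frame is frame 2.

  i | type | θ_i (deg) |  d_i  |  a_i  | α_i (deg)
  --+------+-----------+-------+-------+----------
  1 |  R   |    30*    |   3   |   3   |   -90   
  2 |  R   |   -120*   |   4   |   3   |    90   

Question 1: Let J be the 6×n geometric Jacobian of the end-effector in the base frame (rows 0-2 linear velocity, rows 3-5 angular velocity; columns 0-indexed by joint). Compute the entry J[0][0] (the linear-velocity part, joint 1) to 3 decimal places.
axis z_0 = ẑ; lever o_n−o_0 = (-0.7010,4.2141,5.5981)
cross product → J_v[:, 0] = (-4.2141,-0.7010,0.0000)
J_ω[:, 0] = z_0
entry J[0][0] = -4.2141

-4.214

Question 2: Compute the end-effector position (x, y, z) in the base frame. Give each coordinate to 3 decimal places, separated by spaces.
after link 1: o_1 = (2.5981, 1.5000, 3.0000)
after link 2: o_2 = (-0.7010, 4.2141, 5.5981)

-0.701 4.214 5.598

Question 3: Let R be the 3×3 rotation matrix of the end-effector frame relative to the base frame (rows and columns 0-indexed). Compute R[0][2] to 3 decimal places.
-0.750

End-effector z-axis (col 2 of R) = (-0.7500,-0.4330,-0.5000)
R[0][2] = -0.7500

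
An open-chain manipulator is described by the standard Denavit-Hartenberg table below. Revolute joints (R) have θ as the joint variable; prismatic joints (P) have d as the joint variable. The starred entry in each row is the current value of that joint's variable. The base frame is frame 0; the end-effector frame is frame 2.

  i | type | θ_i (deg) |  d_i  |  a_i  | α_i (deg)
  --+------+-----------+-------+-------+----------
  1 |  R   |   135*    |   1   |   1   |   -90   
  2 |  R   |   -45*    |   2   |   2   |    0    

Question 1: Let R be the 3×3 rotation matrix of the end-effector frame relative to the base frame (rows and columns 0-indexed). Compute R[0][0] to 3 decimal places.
-0.500

End-effector x-axis (col 0 of R) = (-0.5000,0.5000,0.7071)
R[0][0] = -0.5000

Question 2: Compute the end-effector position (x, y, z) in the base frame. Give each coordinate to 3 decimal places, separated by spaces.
after link 1: o_1 = (-0.7071, 0.7071, 1.0000)
after link 2: o_2 = (-3.1213, 0.2929, 2.4142)

-3.121 0.293 2.414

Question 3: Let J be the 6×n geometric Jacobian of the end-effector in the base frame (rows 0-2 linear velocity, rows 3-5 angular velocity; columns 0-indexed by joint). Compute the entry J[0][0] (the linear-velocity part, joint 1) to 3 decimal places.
-0.293

axis z_0 = ẑ; lever o_n−o_0 = (-3.1213,0.2929,2.4142)
cross product → J_v[:, 0] = (-0.2929,-3.1213,0.0000)
J_ω[:, 0] = z_0
entry J[0][0] = -0.2929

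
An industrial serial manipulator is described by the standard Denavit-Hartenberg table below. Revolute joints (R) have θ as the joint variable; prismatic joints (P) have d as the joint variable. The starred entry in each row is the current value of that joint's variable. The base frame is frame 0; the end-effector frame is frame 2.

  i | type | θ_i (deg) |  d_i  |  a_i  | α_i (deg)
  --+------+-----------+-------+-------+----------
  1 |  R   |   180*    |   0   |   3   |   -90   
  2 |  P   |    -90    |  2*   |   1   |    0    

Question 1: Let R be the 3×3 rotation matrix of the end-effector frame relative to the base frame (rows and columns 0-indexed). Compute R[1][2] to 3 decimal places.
End-effector z-axis (col 2 of R) = (-0.0000,-1.0000,0.0000)
R[1][2] = -1.0000

-1.000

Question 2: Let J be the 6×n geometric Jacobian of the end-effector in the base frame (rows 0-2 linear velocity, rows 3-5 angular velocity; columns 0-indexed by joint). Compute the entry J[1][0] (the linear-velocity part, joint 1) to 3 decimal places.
-3.000

axis z_0 = ẑ; lever o_n−o_0 = (-3.0000,-2.0000,1.0000)
cross product → J_v[:, 0] = (2.0000,-3.0000,0.0000)
J_ω[:, 0] = z_0
entry J[1][0] = -3.0000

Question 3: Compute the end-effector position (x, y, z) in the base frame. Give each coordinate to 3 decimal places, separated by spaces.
-3.000 -2.000 1.000

after link 1: o_1 = (-3.0000, 0.0000, 0.0000)
after link 2: o_2 = (-3.0000, -2.0000, 1.0000)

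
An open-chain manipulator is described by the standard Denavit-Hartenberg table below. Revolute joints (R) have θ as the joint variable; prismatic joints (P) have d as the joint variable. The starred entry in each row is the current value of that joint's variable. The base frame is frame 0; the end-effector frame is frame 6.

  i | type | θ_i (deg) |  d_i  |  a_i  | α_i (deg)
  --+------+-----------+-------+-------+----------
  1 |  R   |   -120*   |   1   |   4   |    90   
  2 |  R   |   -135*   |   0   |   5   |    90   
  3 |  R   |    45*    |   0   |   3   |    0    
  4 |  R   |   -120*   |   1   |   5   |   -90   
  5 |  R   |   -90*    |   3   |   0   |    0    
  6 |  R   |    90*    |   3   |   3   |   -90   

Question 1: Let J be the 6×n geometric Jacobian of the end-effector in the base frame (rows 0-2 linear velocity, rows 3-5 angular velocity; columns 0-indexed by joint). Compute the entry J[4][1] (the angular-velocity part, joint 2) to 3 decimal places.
0.500

axis z_1 = (-0.8660,0.5000,0.0000); lever o_n−o_1 = (9.1626,7.7637,-9.8906)
cross product → J_v[:, 1] = (-4.9453,-8.5655,-11.3048)
J_ω[:, 1] = z_1
entry J[4][1] = 0.5000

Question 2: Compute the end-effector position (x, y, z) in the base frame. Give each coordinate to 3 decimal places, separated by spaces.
7.163 4.300 -8.891

after link 1: o_1 = (-2.0000, -3.4641, 1.0000)
after link 2: o_2 = (-0.2322, -0.4022, -2.5355)
after link 3: o_3 = (-1.3194, 1.9575, -4.0355)
after link 4: o_4 = (3.6743, 0.9475, -4.2435)
after link 5: o_5 = (4.0264, 3.1102, -6.2925)
after link 6: o_6 = (7.1626, 4.2996, -8.8906)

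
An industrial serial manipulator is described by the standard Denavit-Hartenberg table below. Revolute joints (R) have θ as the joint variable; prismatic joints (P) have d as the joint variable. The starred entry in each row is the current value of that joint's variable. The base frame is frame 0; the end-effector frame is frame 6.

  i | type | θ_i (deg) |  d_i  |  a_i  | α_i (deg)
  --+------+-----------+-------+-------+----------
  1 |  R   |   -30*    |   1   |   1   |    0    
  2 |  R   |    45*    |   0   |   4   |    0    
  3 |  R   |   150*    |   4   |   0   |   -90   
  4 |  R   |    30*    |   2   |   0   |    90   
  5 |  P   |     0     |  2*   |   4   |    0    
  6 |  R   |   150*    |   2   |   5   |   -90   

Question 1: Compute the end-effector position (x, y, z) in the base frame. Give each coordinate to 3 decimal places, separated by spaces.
after link 1: o_1 = (0.8660, -0.5000, 1.0000)
after link 2: o_2 = (4.7297, 0.5353, 1.0000)
after link 3: o_3 = (4.7297, 0.5353, 5.0000)
after link 4: o_4 = (4.2121, -1.3966, 5.0000)
after link 5: o_5 = (-0.0999, -0.2412, 4.7321)
after link 6: o_6 = (1.9093, -3.3677, 8.6292)

1.909 -3.368 8.629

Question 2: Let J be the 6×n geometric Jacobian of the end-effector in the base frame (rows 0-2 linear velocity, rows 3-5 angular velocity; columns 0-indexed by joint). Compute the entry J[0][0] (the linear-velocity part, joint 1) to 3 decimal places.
axis z_0 = ẑ; lever o_n−o_0 = (1.9093,-3.3677,8.6292)
cross product → J_v[:, 0] = (3.3677,1.9093,-0.0000)
J_ω[:, 0] = z_0
entry J[0][0] = 3.3677

3.368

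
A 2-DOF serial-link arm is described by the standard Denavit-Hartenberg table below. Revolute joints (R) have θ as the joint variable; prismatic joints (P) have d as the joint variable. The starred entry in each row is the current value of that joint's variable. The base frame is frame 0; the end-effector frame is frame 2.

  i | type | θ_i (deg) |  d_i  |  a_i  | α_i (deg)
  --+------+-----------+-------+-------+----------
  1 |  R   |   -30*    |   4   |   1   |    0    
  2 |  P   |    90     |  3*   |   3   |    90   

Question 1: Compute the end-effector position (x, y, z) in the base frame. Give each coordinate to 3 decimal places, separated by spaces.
after link 1: o_1 = (0.8660, -0.5000, 4.0000)
after link 2: o_2 = (2.3660, 2.0981, 7.0000)

2.366 2.098 7.000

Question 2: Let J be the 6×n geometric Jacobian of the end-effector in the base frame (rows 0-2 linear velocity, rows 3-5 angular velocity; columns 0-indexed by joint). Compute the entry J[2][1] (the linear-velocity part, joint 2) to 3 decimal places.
1.000

prismatic axis z_1 = (0.0000,0.0000,1.0000)
J_v[:, 1] = z_1; J_ω[:, 1] = (0,0,0)
entry J[2][1] = 1.0000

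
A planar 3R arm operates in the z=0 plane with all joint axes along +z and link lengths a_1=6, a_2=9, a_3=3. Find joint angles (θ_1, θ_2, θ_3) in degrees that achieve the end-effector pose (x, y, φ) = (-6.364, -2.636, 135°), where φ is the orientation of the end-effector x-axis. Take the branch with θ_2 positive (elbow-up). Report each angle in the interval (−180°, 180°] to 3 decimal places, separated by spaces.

134.999 135.000 -135.000

wrist centre = target − a_3·(cos φ, sin φ) = (-4.2427, -4.7573)
cos θ_2 = (40.6324−6²−9²)/(2·6·9) = -0.7071; θ_2 = 135.0000° (elbow-up)
β = atan2(-4.7573,-4.2427) = -131.7273°; ψ = atan2(6.3640,-0.3640) = 93.2733°
θ_1 = β − ψ = -225.0005°
θ_3 = φ − θ_1 − θ_2 = -134.9995° (wrapped to (-180°,180°])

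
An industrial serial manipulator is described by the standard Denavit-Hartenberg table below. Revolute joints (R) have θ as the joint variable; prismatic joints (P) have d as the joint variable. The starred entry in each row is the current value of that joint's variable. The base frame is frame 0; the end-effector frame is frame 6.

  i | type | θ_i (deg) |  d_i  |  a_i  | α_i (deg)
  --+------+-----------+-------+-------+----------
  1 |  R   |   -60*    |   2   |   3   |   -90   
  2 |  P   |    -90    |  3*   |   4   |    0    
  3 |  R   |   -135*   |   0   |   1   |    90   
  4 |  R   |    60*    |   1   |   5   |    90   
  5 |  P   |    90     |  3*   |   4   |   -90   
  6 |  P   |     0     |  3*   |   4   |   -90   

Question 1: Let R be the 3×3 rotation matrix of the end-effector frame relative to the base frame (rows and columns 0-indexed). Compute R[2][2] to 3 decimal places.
End-effector z-axis (col 2 of R) = (0.7392,-0.2803,0.6124)
R[2][2] = 0.6124

0.612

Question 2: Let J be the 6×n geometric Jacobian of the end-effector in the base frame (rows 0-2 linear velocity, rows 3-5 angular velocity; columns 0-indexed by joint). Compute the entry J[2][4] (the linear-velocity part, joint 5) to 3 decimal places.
-0.612

prismatic axis z_4 = (-0.7392,0.2803,-0.6124)
J_v[:, 4] = z_4; J_ω[:, 4] = (0,0,0)
entry J[2][4] = -0.6124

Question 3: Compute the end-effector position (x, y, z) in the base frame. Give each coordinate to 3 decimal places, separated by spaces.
after link 1: o_1 = (1.5000, -2.5981, 2.0000)
after link 2: o_2 = (4.0981, -1.0981, 6.0000)
after link 3: o_3 = (3.7445, -0.4857, 5.2929)
after link 4: o_4 = (6.9642, 2.5979, 2.8180)
after link 5: o_5 = (6.1608, 0.9894, -1.8475)
after link 6: o_6 = (5.8554, -3.6777, -3.6153)

5.855 -3.678 -3.615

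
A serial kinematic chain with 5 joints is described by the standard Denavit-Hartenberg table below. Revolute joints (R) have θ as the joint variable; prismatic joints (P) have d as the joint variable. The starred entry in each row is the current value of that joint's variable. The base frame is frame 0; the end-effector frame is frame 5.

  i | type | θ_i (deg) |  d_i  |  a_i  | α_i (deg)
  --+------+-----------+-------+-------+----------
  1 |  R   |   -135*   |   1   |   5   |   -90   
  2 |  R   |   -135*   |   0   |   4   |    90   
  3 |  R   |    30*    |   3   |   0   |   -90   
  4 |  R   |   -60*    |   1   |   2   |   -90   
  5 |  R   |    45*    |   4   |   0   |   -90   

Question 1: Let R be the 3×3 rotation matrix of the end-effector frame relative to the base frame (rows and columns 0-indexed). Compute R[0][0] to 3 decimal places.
End-effector x-axis (col 0 of R) = (0.3280,0.9441,0.0335)
R[0][0] = 0.3280

0.328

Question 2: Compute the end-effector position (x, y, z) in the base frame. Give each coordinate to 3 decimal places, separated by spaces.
3.704 -0.677 4.277

after link 1: o_1 = (-3.5355, -3.5355, 1.0000)
after link 2: o_2 = (-1.5355, -1.5355, 3.8284)
after link 3: o_3 = (-0.0355, -0.0355, 1.7071)
after link 4: o_4 = (1.9794, 0.0476, 0.7412)
after link 5: o_5 = (3.7042, -0.6772, 4.2767)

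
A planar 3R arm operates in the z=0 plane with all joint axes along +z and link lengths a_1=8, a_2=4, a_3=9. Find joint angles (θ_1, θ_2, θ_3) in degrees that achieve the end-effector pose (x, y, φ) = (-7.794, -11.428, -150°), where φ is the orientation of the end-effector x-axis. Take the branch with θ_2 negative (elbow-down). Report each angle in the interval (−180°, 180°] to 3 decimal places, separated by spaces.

wrist centre = target − a_3·(cos φ, sin φ) = (0.0002, -6.9280)
cos θ_2 = (47.9972−8²−4²)/(2·8·4) = -0.5000; θ_2 = -120.0029° (elbow-down)
β = atan2(-6.9280,0.0002) = -89.9981°; ψ = atan2(-3.4640,5.9998) = -30.0000°
θ_1 = β − ψ = -59.9981°
θ_3 = φ − θ_1 − θ_2 = 30.0010° (wrapped to (-180°,180°])

-59.998 -120.003 30.001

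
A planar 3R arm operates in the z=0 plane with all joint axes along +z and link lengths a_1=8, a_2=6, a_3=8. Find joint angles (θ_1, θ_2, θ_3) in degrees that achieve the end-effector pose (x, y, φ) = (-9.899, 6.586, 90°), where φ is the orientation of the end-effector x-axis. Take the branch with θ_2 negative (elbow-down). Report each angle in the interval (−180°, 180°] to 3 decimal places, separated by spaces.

wrist centre = target − a_3·(cos φ, sin φ) = (-9.8990, -1.4140)
cos θ_2 = (99.9896−8²−6²)/(2·8·6) = -0.0001; θ_2 = -90.0062° (elbow-down)
β = atan2(-1.4140,-9.8990) = -171.8707°; ψ = atan2(-6.0000,7.9993) = -36.8721°
θ_1 = β − ψ = -134.9986°
θ_3 = φ − θ_1 − θ_2 = -44.9952° (wrapped to (-180°,180°])

-134.999 -90.006 -44.995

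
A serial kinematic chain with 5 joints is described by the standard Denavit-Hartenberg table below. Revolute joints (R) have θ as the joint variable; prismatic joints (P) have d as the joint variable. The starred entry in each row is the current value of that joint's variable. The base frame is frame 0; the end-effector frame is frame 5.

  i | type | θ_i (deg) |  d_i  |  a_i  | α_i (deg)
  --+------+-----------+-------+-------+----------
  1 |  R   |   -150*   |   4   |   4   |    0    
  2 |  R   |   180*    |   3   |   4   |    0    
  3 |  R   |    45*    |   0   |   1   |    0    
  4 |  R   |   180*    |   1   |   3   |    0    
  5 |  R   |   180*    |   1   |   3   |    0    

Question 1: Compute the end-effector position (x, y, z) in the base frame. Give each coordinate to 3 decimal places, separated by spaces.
0.259 0.966 9.000

after link 1: o_1 = (-3.4641, -2.0000, 4.0000)
after link 2: o_2 = (0.0000, -0.0000, 7.0000)
after link 3: o_3 = (0.2588, 0.9659, 7.0000)
after link 4: o_4 = (-0.5176, -1.9319, 8.0000)
after link 5: o_5 = (0.2588, 0.9659, 9.0000)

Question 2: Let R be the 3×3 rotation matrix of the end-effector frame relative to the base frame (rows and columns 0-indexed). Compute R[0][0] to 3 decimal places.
0.259

End-effector x-axis (col 0 of R) = (0.2588,0.9659,0.0000)
R[0][0] = 0.2588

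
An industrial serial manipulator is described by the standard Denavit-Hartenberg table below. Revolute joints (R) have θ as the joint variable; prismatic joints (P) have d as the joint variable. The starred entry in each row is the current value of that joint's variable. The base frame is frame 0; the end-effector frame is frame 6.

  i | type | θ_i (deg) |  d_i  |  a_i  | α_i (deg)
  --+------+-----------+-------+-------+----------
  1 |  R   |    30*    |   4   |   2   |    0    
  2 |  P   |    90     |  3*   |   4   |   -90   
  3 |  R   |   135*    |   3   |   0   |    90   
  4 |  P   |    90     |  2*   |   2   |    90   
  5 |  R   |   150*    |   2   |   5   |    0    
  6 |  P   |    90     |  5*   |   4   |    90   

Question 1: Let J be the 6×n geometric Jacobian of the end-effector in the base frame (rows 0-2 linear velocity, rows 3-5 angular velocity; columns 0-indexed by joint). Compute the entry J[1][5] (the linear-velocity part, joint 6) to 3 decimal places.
prismatic axis z_5 = (0.3536,-0.6124,-0.7071)
J_v[:, 5] = z_5; J_ω[:, 5] = (0,0,0)
entry J[1][5] = -0.6124

-0.612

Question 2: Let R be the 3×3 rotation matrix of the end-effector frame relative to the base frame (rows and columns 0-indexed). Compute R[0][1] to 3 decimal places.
End-effector y-axis (col 1 of R) = (0.3536,-0.6124,-0.7071)
R[0][1] = 0.3536

0.354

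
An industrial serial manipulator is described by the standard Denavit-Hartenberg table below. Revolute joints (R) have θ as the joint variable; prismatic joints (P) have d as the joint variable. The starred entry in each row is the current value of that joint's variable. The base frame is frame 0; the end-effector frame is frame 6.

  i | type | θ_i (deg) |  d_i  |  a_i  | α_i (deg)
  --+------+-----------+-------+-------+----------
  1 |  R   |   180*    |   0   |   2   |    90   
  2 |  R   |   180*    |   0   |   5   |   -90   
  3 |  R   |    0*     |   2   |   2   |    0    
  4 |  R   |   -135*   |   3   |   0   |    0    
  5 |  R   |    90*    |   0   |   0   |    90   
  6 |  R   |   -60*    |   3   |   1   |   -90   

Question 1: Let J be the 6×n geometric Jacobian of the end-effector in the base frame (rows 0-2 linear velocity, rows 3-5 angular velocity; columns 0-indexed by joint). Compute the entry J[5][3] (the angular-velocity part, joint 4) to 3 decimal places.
-1.000

axis z_3 = (0.0000,0.0000,-1.0000); lever o_n−o_3 = (-1.7678,2.4749,-2.1340)
cross product → J_v[:, 3] = (2.4749,1.7678,0.0000)
J_ω[:, 3] = z_3
entry J[5][3] = -1.0000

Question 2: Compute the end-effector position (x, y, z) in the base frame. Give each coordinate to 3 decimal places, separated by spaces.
3.232 2.475 -4.134

after link 1: o_1 = (-2.0000, 0.0000, 0.0000)
after link 2: o_2 = (3.0000, -0.0000, 0.0000)
after link 3: o_3 = (5.0000, -0.0000, -2.0000)
after link 4: o_4 = (5.0000, -0.0000, -5.0000)
after link 5: o_5 = (5.0000, -0.0000, -5.0000)
after link 6: o_6 = (3.2322, 2.4749, -4.1340)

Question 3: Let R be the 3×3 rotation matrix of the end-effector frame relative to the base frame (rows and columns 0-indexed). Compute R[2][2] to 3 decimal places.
End-effector z-axis (col 2 of R) = (0.6124,0.6124,-0.5000)
R[2][2] = -0.5000

-0.500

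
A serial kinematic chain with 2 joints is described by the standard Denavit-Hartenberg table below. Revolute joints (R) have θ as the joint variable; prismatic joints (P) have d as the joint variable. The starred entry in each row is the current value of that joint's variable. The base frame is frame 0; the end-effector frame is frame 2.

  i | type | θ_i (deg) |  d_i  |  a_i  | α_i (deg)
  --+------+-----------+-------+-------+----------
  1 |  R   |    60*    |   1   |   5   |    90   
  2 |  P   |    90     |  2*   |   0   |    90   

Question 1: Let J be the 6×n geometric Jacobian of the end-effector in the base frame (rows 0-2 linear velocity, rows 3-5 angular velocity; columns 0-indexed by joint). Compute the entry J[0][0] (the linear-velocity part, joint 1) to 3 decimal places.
axis z_0 = ẑ; lever o_n−o_0 = (4.2321,3.3301,1.0000)
cross product → J_v[:, 0] = (-3.3301,4.2321,0.0000)
J_ω[:, 0] = z_0
entry J[0][0] = -3.3301

-3.330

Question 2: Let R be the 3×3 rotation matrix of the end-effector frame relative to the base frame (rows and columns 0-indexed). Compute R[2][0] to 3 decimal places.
1.000

End-effector x-axis (col 0 of R) = (-0.0000,0.0000,1.0000)
R[2][0] = 1.0000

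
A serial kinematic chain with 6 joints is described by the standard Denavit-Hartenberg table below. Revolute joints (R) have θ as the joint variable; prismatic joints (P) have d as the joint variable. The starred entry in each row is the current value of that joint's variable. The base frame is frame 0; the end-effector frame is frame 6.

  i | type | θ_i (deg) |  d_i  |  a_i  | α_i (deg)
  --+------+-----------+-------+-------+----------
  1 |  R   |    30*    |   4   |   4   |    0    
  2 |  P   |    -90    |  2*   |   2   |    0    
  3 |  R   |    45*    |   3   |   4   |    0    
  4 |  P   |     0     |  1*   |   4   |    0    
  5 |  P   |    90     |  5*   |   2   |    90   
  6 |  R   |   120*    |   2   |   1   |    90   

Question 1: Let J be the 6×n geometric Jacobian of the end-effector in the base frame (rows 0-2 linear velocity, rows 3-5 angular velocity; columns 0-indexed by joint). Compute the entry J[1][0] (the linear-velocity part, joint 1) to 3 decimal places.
14.512

axis z_0 = ẑ; lever o_n−o_0 = (14.5116,-0.8714,15.8660)
cross product → J_v[:, 0] = (0.8714,14.5116,-0.0000)
J_ω[:, 0] = z_0
entry J[1][0] = 14.5116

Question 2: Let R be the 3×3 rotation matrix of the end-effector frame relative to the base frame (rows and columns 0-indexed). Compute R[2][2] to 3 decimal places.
0.500

End-effector z-axis (col 2 of R) = (0.2241,0.8365,0.5000)
R[2][2] = 0.5000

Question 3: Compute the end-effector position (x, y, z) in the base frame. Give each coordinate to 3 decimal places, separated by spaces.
14.512 -0.871 15.866

after link 1: o_1 = (3.4641, 2.0000, 4.0000)
after link 2: o_2 = (4.4641, 0.2679, 6.0000)
after link 3: o_3 = (8.3278, -0.7673, 9.0000)
after link 4: o_4 = (12.1915, -1.8026, 10.0000)
after link 5: o_5 = (12.7091, 0.1292, 15.0000)
after link 6: o_6 = (14.5116, -0.8714, 15.8660)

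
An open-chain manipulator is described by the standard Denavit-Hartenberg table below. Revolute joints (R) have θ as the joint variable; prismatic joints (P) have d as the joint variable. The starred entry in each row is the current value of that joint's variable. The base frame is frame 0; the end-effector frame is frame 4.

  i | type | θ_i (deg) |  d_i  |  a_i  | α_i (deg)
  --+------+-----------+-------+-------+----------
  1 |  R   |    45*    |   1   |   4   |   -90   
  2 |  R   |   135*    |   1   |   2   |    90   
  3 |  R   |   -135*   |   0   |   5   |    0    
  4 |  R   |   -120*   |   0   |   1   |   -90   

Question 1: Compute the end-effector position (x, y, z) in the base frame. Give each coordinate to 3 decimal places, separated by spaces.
after link 1: o_1 = (2.8284, 2.8284, 1.0000)
after link 2: o_2 = (1.1213, 2.5355, -0.4142)
after link 3: o_3 = (5.3891, 1.8033, 2.0858)
after link 4: o_4 = (4.8355, 2.6157, 2.2688)

4.835 2.616 2.269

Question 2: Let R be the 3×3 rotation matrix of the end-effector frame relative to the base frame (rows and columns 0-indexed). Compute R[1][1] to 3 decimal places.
-0.500

End-effector y-axis (col 1 of R) = (-0.5000,-0.5000,0.7071)
R[1][1] = -0.5000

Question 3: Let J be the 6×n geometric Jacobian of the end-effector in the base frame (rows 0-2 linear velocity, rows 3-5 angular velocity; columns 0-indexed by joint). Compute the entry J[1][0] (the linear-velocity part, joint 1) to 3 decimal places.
4.835

axis z_0 = ẑ; lever o_n−o_0 = (4.8355,2.6157,2.2688)
cross product → J_v[:, 0] = (-2.6157,4.8355,0.0000)
J_ω[:, 0] = z_0
entry J[1][0] = 4.8355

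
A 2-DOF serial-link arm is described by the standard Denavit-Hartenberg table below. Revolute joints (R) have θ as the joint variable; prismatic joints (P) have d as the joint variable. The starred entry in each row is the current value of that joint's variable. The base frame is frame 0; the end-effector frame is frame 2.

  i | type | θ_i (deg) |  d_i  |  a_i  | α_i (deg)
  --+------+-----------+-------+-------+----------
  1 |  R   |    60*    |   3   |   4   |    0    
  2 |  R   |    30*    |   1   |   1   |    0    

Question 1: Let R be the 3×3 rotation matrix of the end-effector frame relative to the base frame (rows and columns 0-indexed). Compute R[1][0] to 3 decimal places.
End-effector x-axis (col 0 of R) = (0.0000,1.0000,0.0000)
R[1][0] = 1.0000

1.000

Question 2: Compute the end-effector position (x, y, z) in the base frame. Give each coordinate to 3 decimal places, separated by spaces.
after link 1: o_1 = (2.0000, 3.4641, 3.0000)
after link 2: o_2 = (2.0000, 4.4641, 4.0000)

2.000 4.464 4.000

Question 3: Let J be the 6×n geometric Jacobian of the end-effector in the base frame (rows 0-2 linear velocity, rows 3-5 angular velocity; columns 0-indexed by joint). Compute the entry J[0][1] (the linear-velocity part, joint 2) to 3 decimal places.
-1.000

axis z_1 = (0.0000,0.0000,1.0000); lever o_n−o_1 = (0.0000,1.0000,1.0000)
cross product → J_v[:, 1] = (-1.0000,0.0000,0.0000)
J_ω[:, 1] = z_1
entry J[0][1] = -1.0000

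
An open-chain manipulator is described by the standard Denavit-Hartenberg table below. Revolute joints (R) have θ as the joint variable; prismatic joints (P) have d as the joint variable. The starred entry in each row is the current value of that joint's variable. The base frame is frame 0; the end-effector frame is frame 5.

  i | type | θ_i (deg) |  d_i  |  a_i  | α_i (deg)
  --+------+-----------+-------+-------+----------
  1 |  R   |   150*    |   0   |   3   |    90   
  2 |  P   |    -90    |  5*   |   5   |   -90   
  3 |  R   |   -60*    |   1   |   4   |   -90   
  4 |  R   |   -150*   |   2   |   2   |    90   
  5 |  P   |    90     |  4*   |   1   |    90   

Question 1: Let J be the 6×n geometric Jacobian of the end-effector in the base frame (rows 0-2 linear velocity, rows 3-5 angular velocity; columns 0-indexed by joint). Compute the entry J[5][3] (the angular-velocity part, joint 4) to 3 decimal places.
-0.866

axis z_3 = (-0.2500,-0.4330,-0.8660); lever o_n−o_3 = (-0.2321,-5.3301,-0.7321)
cross product → J_v[:, 3] = (-4.2990,0.0179,1.2321)
J_ω[:, 3] = z_3
entry J[5][3] = -0.8660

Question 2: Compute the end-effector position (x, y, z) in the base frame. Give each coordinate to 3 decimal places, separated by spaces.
after link 1: o_1 = (-2.5981, 1.5000, 0.0000)
after link 2: o_2 = (-0.0981, 5.8301, -5.0000)
after link 3: o_3 = (0.7679, 9.3301, -7.0000)
after link 4: o_4 = (-1.3481, 7.6651, -7.8660)
after link 5: o_5 = (0.5359, 4.0000, -7.7321)

0.536 4.000 -7.732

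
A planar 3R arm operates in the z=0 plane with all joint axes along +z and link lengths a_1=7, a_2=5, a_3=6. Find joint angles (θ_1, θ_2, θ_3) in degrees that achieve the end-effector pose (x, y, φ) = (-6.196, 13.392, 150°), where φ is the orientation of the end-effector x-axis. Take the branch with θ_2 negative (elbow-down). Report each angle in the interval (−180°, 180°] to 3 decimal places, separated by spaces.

120.002 -60.006 90.005

wrist centre = target − a_3·(cos φ, sin φ) = (-0.9998, 10.3920)
cos θ_2 = (108.9934−7²−5²)/(2·7·5) = 0.4999; θ_2 = -60.0063° (elbow-down)
β = atan2(10.3920,-0.9998) = 95.4957°; ψ = atan2(-4.3304,9.4995) = -24.5061°
θ_1 = β − ψ = 120.0018°
θ_3 = φ − θ_1 − θ_2 = 90.0045° (wrapped to (-180°,180°])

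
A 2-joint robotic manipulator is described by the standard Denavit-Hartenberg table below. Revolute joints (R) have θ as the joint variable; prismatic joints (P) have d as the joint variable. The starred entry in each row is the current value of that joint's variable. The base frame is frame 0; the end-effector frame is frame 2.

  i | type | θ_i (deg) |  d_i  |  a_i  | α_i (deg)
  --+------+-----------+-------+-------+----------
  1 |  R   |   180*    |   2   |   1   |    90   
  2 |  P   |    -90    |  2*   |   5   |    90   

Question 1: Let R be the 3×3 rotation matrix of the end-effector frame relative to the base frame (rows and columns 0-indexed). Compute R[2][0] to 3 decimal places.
End-effector x-axis (col 0 of R) = (-0.0000,0.0000,-1.0000)
R[2][0] = -1.0000

-1.000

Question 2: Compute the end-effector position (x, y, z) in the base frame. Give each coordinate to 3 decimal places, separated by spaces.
after link 1: o_1 = (-1.0000, 0.0000, 2.0000)
after link 2: o_2 = (-1.0000, 2.0000, -3.0000)

-1.000 2.000 -3.000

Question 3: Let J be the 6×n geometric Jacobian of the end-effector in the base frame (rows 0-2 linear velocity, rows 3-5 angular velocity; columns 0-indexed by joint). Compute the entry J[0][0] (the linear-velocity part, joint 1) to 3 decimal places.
-2.000

axis z_0 = ẑ; lever o_n−o_0 = (-1.0000,2.0000,-3.0000)
cross product → J_v[:, 0] = (-2.0000,-1.0000,0.0000)
J_ω[:, 0] = z_0
entry J[0][0] = -2.0000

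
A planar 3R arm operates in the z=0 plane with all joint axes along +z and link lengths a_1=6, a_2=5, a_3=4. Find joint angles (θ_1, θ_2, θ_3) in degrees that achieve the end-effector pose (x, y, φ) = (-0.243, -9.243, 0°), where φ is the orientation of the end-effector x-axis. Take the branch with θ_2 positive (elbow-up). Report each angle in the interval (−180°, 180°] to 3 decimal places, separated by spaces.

-134.995 44.987 90.008

wrist centre = target − a_3·(cos φ, sin φ) = (-4.2430, -9.2430)
cos θ_2 = (103.4361−6²−5²)/(2·6·5) = 0.7073; θ_2 = 44.9869° (elbow-up)
β = atan2(-9.2430,-4.2430) = -114.6575°; ψ = atan2(3.5347,9.5363) = 20.3377°
θ_1 = β − ψ = -134.9951°
θ_3 = φ − θ_1 − θ_2 = 90.0082° (wrapped to (-180°,180°])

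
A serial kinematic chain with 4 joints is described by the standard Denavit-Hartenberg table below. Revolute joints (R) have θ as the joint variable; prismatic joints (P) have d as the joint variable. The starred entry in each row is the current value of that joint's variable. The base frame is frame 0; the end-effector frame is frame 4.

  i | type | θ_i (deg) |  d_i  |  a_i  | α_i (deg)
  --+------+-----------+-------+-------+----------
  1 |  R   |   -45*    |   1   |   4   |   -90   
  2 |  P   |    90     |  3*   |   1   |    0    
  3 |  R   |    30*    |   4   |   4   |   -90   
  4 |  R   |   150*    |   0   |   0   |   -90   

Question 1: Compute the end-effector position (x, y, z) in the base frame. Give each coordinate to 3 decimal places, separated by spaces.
6.364 3.536 -3.464

after link 1: o_1 = (2.8284, -2.8284, 1.0000)
after link 2: o_2 = (4.9497, -0.7071, 0.0000)
after link 3: o_3 = (6.3640, 3.5355, -3.4641)
after link 4: o_4 = (6.3640, 3.5355, -3.4641)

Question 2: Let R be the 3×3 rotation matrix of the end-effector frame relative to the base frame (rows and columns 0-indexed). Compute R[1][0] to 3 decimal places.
-0.660

End-effector x-axis (col 0 of R) = (-0.0474,-0.6597,0.7500)
R[1][0] = -0.6597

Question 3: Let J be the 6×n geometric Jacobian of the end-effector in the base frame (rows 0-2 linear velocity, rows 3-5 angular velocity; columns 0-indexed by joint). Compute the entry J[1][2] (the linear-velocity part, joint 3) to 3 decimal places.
axis z_2 = (0.7071,0.7071,0.0000); lever o_n−o_2 = (1.4142,4.2426,-3.4641)
cross product → J_v[:, 2] = (-2.4495,2.4495,2.0000)
J_ω[:, 2] = z_2
entry J[1][2] = 2.4495

2.449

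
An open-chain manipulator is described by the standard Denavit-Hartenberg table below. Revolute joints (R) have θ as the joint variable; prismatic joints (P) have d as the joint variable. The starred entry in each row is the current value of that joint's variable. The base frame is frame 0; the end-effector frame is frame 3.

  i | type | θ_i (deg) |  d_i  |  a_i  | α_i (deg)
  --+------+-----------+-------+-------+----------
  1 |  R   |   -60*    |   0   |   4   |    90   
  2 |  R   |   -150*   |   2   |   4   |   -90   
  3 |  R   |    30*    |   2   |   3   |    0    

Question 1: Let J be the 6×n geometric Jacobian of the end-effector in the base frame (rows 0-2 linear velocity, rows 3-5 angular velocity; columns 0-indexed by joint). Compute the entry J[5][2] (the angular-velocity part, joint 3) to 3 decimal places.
axis z_2 = (0.2500,-0.4330,-0.8660); lever o_n−o_2 = (0.6740,1.8325,-3.0311)
cross product → J_v[:, 2] = (2.8995,0.1740,0.7500)
J_ω[:, 2] = z_2
entry J[5][2] = -0.8660

-0.866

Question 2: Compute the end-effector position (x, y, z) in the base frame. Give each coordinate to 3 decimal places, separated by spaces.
-0.790 0.368 -5.031

after link 1: o_1 = (2.0000, -3.4641, 0.0000)
after link 2: o_2 = (-1.4641, -1.4641, -2.0000)
after link 3: o_3 = (-0.7901, 0.3684, -5.0311)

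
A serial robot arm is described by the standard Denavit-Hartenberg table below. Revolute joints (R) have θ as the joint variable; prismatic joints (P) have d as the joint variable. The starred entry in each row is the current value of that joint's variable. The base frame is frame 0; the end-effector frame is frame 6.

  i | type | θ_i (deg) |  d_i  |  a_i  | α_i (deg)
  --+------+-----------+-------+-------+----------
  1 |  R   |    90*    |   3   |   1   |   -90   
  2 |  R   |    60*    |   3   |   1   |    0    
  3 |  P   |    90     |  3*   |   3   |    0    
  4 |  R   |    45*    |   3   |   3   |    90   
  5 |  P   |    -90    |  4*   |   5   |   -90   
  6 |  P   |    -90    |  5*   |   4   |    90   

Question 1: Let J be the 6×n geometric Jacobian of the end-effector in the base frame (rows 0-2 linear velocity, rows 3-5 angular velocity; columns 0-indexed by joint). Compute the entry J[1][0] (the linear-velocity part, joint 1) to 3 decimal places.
-4.000

axis z_0 = ẑ; lever o_n−o_0 = (-4.0000,-10.8960,-5.0229)
cross product → J_v[:, 0] = (10.8960,-4.0000,0.0000)
J_ω[:, 0] = z_0
entry J[1][0] = -4.0000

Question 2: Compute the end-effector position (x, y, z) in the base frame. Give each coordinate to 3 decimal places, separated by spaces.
-4.000 -10.896 -5.023

after link 1: o_1 = (0.0000, 1.0000, 3.0000)
after link 2: o_2 = (-3.0000, 1.5000, 2.1340)
after link 3: o_3 = (-6.0000, -1.0981, 0.6340)
after link 4: o_4 = (-9.0000, -3.9959, 1.4104)
after link 5: o_5 = (-4.0000, -5.0311, -2.4533)
after link 6: o_6 = (-4.0000, -10.8960, -5.0229)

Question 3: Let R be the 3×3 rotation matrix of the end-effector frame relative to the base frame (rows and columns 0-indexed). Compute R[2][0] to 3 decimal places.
End-effector x-axis (col 0 of R) = (-0.0000,-0.2588,-0.9659)
R[2][0] = -0.9659

-0.966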